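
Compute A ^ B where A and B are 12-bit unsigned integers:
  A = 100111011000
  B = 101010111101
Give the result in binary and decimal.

Apply ^ to each column (1 where bits differ):
  100111011000
^ 101010111101
--------------
  001101100101

Answer: 001101100101 (869)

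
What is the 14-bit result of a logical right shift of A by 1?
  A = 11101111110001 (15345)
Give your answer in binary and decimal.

Logical shift right by 1: drop the bottom 1 bit(s), prepend 1 zero(s) on the left.
  11101111110001  ->  keep [1110111111000], discard [1], prepend 0
= 01110111111000

Answer: 01110111111000 (7672)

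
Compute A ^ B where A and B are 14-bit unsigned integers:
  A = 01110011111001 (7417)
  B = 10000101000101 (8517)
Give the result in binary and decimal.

Apply ^ to each column (1 where bits differ):
  01110011111001
^ 10000101000101
----------------
  11110110111100

Answer: 11110110111100 (15804)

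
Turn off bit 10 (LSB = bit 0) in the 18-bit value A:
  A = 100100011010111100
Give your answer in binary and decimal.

Mask = ~(1 << 10) = 111111101111111111
Bit 10 of A is 1, so AND-ing with the mask clears it to 0.
  100100011010111100
& 111111101111111111
--------------------
  100100001010111100

Answer: 100100001010111100 (148156)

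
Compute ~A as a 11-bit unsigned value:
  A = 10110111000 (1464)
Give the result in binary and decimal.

Flip each bit (0->1, 1->0):
  10110111000
  01001000111

Answer: 01001000111 (583)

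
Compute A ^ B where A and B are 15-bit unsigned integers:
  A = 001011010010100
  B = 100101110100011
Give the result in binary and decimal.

Apply ^ to each column (1 where bits differ):
  001011010010100
^ 100101110100011
-----------------
  101110100110111

Answer: 101110100110111 (23863)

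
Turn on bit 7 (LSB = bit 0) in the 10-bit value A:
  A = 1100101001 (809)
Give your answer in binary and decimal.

Mask = 1 << 7 = 0010000000
Bit 7 of A is 0, so OR-ing with the mask flips it to 1.
  1100101001
| 0010000000
------------
  1110101001

Answer: 1110101001 (937)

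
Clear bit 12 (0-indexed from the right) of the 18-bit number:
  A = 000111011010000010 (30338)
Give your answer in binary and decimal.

Mask = ~(1 << 12) = 111110111111111111
Bit 12 of A is 1, so AND-ing with the mask clears it to 0.
  000111011010000010
& 111110111111111111
--------------------
  000110011010000010

Answer: 000110011010000010 (26242)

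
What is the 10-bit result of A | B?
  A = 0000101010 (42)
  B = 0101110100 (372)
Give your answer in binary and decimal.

Apply | to each column (1 where either bit is 1):
  0000101010
| 0101110100
------------
  0101111110

Answer: 0101111110 (382)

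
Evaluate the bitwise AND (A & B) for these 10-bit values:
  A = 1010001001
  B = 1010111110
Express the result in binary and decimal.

Apply & to each column (1 only where both bits are 1):
  1010001001
& 1010111110
------------
  1010001000

Answer: 1010001000 (648)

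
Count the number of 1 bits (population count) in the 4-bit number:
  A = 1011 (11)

1011
1-bits at positions (from bit 0 = LSB): 0, 1, 3
Count = 3

Answer: 3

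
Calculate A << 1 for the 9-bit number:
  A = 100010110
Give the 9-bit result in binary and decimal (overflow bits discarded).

Shift left by 1: drop the top 1 bit(s), append 1 zero(s) on the right.
  100010110  ->  discard [1], keep [00010110], append 0
= 000101100

Answer: 000101100 (44)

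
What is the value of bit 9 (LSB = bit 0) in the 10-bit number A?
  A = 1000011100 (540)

Bit 9 is the 10th from the right.
  1000011100
  ^
That bit is 1.

Answer: 1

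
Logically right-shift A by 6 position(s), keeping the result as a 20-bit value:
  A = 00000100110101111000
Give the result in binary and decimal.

Logical shift right by 6: drop the bottom 6 bit(s), prepend 6 zero(s) on the left.
  00000100110101111000  ->  keep [00000100110101], discard [111000], prepend 000000
= 00000000000100110101

Answer: 00000000000100110101 (309)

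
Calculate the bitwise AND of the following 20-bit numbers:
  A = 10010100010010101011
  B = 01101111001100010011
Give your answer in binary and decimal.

Apply & to each column (1 only where both bits are 1):
  10010100010010101011
& 01101111001100010011
----------------------
  00000100000000000011

Answer: 00000100000000000011 (16387)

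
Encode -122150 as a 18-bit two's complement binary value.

1. Binary of +122150:  011101110100100110
2. Invert bits:     100010001011011001
3. Add 1:           100010001011011010

Answer: 100010001011011010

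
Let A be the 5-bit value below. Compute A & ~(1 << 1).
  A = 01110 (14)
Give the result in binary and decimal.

Mask = ~(1 << 1) = 11101
Bit 1 of A is 1, so AND-ing with the mask clears it to 0.
  01110
& 11101
-------
  01100

Answer: 01100 (12)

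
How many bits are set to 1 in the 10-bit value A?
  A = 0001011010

0001011010
1-bits at positions (from bit 0 = LSB): 1, 3, 4, 6
Count = 4

Answer: 4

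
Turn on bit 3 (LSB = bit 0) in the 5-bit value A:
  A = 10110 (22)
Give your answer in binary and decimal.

Mask = 1 << 3 = 01000
Bit 3 of A is 0, so OR-ing with the mask flips it to 1.
  10110
| 01000
-------
  11110

Answer: 11110 (30)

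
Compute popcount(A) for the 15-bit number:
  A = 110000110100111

110000110100111
1-bits at positions (from bit 0 = LSB): 0, 1, 2, 5, 7, 8, 13, 14
Count = 8

Answer: 8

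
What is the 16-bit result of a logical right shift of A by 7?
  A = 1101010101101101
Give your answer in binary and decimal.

Logical shift right by 7: drop the bottom 7 bit(s), prepend 7 zero(s) on the left.
  1101010101101101  ->  keep [110101010], discard [1101101], prepend 0000000
= 0000000110101010

Answer: 0000000110101010 (426)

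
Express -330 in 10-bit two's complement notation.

1. Binary of +330:  0101001010
2. Invert bits:     1010110101
3. Add 1:           1010110110

Answer: 1010110110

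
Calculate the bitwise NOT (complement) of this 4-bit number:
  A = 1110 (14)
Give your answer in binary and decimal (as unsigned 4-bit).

Flip each bit (0->1, 1->0):
  1110
  0001

Answer: 0001 (1)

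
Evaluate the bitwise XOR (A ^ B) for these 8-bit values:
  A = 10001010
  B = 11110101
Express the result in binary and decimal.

Apply ^ to each column (1 where bits differ):
  10001010
^ 11110101
----------
  01111111

Answer: 01111111 (127)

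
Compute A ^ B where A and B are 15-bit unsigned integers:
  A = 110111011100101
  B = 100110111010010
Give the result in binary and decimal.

Apply ^ to each column (1 where bits differ):
  110111011100101
^ 100110111010010
-----------------
  010001100110111

Answer: 010001100110111 (9015)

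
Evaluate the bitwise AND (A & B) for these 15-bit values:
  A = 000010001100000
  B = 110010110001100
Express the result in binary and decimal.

Apply & to each column (1 only where both bits are 1):
  000010001100000
& 110010110001100
-----------------
  000010000000000

Answer: 000010000000000 (1024)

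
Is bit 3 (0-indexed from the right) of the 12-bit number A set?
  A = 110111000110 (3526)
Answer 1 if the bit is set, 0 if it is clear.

Bit 3 is the 4th from the right.
  110111000110
          ^
That bit is 0.

Answer: 0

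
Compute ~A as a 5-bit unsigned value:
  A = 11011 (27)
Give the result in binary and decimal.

Flip each bit (0->1, 1->0):
  11011
  00100

Answer: 00100 (4)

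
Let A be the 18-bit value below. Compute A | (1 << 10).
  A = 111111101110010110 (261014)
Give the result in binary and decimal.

Mask = 1 << 10 = 000000010000000000
Bit 10 of A is 0, so OR-ing with the mask flips it to 1.
  111111101110010110
| 000000010000000000
--------------------
  111111111110010110

Answer: 111111111110010110 (262038)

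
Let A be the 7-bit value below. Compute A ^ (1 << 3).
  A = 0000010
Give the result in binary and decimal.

Mask = 1 << 3 = 0001000
Bit 3 of A is 0; XOR with the mask flips it to 1.
  0000010
^ 0001000
---------
  0001010

Answer: 0001010 (10)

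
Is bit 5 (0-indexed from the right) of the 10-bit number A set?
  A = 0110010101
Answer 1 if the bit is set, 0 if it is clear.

Bit 5 is the 6th from the right.
  0110010101
      ^
That bit is 0.

Answer: 0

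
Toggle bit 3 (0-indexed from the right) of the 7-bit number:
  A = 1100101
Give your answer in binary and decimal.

Mask = 1 << 3 = 0001000
Bit 3 of A is 0; XOR with the mask flips it to 1.
  1100101
^ 0001000
---------
  1101101

Answer: 1101101 (109)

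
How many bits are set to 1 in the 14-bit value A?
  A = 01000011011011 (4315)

01000011011011
1-bits at positions (from bit 0 = LSB): 0, 1, 3, 4, 6, 7, 12
Count = 7

Answer: 7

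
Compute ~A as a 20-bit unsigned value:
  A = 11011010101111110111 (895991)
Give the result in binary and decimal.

Flip each bit (0->1, 1->0):
  11011010101111110111
  00100101010000001000

Answer: 00100101010000001000 (152584)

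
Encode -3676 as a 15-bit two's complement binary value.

1. Binary of +3676:  000111001011100
2. Invert bits:     111000110100011
3. Add 1:           111000110100100

Answer: 111000110100100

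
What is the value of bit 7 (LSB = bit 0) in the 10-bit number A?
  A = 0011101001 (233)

Bit 7 is the 8th from the right.
  0011101001
    ^
That bit is 1.

Answer: 1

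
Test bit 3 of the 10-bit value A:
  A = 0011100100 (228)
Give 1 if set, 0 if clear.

Bit 3 is the 4th from the right.
  0011100100
        ^
That bit is 0.

Answer: 0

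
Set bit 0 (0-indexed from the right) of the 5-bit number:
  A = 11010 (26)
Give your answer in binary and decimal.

Mask = 1 << 0 = 00001
Bit 0 of A is 0, so OR-ing with the mask flips it to 1.
  11010
| 00001
-------
  11011

Answer: 11011 (27)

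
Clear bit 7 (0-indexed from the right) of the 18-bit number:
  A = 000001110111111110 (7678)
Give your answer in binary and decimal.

Mask = ~(1 << 7) = 111111111101111111
Bit 7 of A is 1, so AND-ing with the mask clears it to 0.
  000001110111111110
& 111111111101111111
--------------------
  000001110101111110

Answer: 000001110101111110 (7550)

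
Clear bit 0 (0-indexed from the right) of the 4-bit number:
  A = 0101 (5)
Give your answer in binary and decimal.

Mask = ~(1 << 0) = 1110
Bit 0 of A is 1, so AND-ing with the mask clears it to 0.
  0101
& 1110
------
  0100

Answer: 0100 (4)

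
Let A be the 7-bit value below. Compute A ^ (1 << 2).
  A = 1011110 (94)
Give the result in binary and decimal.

Mask = 1 << 2 = 0000100
Bit 2 of A is 1; XOR with the mask flips it to 0.
  1011110
^ 0000100
---------
  1011010

Answer: 1011010 (90)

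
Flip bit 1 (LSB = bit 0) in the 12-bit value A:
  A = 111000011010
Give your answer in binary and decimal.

Mask = 1 << 1 = 000000000010
Bit 1 of A is 1; XOR with the mask flips it to 0.
  111000011010
^ 000000000010
--------------
  111000011000

Answer: 111000011000 (3608)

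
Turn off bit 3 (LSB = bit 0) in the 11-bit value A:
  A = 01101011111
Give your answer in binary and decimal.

Mask = ~(1 << 3) = 11111110111
Bit 3 of A is 1, so AND-ing with the mask clears it to 0.
  01101011111
& 11111110111
-------------
  01101010111

Answer: 01101010111 (855)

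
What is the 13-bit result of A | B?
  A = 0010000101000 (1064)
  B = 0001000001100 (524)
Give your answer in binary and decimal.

Apply | to each column (1 where either bit is 1):
  0010000101000
| 0001000001100
---------------
  0011000101100

Answer: 0011000101100 (1580)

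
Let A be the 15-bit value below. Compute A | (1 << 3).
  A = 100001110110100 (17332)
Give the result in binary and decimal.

Mask = 1 << 3 = 000000000001000
Bit 3 of A is 0, so OR-ing with the mask flips it to 1.
  100001110110100
| 000000000001000
-----------------
  100001110111100

Answer: 100001110111100 (17340)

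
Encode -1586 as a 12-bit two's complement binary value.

1. Binary of +1586:  011000110010
2. Invert bits:     100111001101
3. Add 1:           100111001110

Answer: 100111001110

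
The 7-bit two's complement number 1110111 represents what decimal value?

MSB is 1, so the value is negative. Find the magnitude:
1. Invert bits:  0001000
2. Add 1:        0001001  = 9
3. Apply sign:   -9

Answer: -9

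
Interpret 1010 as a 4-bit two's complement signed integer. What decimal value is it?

MSB is 1, so the value is negative. Find the magnitude:
1. Invert bits:  0101
2. Add 1:        0110  = 6
3. Apply sign:   -6

Answer: -6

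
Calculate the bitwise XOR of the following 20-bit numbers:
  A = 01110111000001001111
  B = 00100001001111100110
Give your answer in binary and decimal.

Apply ^ to each column (1 where bits differ):
  01110111000001001111
^ 00100001001111100110
----------------------
  01010110001110101001

Answer: 01010110001110101001 (353193)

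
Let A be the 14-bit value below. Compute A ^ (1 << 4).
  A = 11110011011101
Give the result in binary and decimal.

Mask = 1 << 4 = 00000000010000
Bit 4 of A is 1; XOR with the mask flips it to 0.
  11110011011101
^ 00000000010000
----------------
  11110011001101

Answer: 11110011001101 (15565)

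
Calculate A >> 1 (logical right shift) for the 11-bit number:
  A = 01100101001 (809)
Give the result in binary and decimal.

Logical shift right by 1: drop the bottom 1 bit(s), prepend 1 zero(s) on the left.
  01100101001  ->  keep [0110010100], discard [1], prepend 0
= 00110010100

Answer: 00110010100 (404)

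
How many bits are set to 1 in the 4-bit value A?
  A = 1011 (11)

1011
1-bits at positions (from bit 0 = LSB): 0, 1, 3
Count = 3

Answer: 3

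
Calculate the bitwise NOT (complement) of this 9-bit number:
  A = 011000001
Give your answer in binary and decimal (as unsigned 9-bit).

Flip each bit (0->1, 1->0):
  011000001
  100111110

Answer: 100111110 (318)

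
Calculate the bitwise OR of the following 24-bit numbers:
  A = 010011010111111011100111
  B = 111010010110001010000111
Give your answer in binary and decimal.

Apply | to each column (1 where either bit is 1):
  010011010111111011100111
| 111010010110001010000111
--------------------------
  111011010111111011100111

Answer: 111011010111111011100111 (15564519)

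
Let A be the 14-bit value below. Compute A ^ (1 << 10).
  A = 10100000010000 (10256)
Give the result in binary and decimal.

Mask = 1 << 10 = 00010000000000
Bit 10 of A is 0; XOR with the mask flips it to 1.
  10100000010000
^ 00010000000000
----------------
  10110000010000

Answer: 10110000010000 (11280)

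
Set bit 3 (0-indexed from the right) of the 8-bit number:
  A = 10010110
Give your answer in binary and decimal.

Mask = 1 << 3 = 00001000
Bit 3 of A is 0, so OR-ing with the mask flips it to 1.
  10010110
| 00001000
----------
  10011110

Answer: 10011110 (158)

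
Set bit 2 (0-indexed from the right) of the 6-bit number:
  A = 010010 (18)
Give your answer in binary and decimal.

Mask = 1 << 2 = 000100
Bit 2 of A is 0, so OR-ing with the mask flips it to 1.
  010010
| 000100
--------
  010110

Answer: 010110 (22)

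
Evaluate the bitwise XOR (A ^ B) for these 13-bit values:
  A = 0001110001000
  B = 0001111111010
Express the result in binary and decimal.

Apply ^ to each column (1 where bits differ):
  0001110001000
^ 0001111111010
---------------
  0000001110010

Answer: 0000001110010 (114)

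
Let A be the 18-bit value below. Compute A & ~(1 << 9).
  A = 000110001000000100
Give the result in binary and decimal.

Mask = ~(1 << 9) = 111111110111111111
Bit 9 of A is 1, so AND-ing with the mask clears it to 0.
  000110001000000100
& 111111110111111111
--------------------
  000110000000000100

Answer: 000110000000000100 (24580)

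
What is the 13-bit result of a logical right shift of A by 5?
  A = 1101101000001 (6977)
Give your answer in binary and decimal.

Logical shift right by 5: drop the bottom 5 bit(s), prepend 5 zero(s) on the left.
  1101101000001  ->  keep [11011010], discard [00001], prepend 00000
= 0000011011010

Answer: 0000011011010 (218)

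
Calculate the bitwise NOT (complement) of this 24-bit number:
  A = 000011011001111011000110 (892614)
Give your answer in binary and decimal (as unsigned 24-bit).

Flip each bit (0->1, 1->0):
  000011011001111011000110
  111100100110000100111001

Answer: 111100100110000100111001 (15884601)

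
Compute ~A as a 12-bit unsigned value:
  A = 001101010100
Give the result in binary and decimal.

Flip each bit (0->1, 1->0):
  001101010100
  110010101011

Answer: 110010101011 (3243)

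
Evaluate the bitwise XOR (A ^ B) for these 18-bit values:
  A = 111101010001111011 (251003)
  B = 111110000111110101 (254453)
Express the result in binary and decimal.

Apply ^ to each column (1 where bits differ):
  111101010001111011
^ 111110000111110101
--------------------
  000011010110001110

Answer: 000011010110001110 (13710)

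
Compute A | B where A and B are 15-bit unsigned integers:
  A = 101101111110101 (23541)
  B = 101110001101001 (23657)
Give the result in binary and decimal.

Apply | to each column (1 where either bit is 1):
  101101111110101
| 101110001101001
-----------------
  101111111111101

Answer: 101111111111101 (24573)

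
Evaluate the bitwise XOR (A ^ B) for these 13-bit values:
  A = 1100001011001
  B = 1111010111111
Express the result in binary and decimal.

Apply ^ to each column (1 where bits differ):
  1100001011001
^ 1111010111111
---------------
  0011011100110

Answer: 0011011100110 (1766)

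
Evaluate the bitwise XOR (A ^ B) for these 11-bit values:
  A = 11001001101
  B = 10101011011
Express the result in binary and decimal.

Apply ^ to each column (1 where bits differ):
  11001001101
^ 10101011011
-------------
  01100010110

Answer: 01100010110 (790)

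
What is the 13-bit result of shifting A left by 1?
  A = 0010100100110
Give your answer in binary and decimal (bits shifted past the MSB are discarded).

Shift left by 1: drop the top 1 bit(s), append 1 zero(s) on the right.
  0010100100110  ->  discard [0], keep [010100100110], append 0
= 0101001001100

Answer: 0101001001100 (2636)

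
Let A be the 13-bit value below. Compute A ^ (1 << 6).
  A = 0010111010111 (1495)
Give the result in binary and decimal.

Mask = 1 << 6 = 0000001000000
Bit 6 of A is 1; XOR with the mask flips it to 0.
  0010111010111
^ 0000001000000
---------------
  0010110010111

Answer: 0010110010111 (1431)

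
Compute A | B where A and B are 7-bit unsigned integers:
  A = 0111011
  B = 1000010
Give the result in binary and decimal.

Apply | to each column (1 where either bit is 1):
  0111011
| 1000010
---------
  1111011

Answer: 1111011 (123)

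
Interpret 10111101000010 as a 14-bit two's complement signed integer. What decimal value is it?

MSB is 1, so the value is negative. Find the magnitude:
1. Invert bits:  01000010111101
2. Add 1:        01000010111110  = 4286
3. Apply sign:   -4286

Answer: -4286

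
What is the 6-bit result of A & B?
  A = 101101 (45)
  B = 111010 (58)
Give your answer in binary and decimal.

Apply & to each column (1 only where both bits are 1):
  101101
& 111010
--------
  101000

Answer: 101000 (40)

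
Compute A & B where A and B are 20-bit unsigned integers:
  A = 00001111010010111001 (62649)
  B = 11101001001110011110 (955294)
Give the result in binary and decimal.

Apply & to each column (1 only where both bits are 1):
  00001111010010111001
& 11101001001110011110
----------------------
  00001001000010011000

Answer: 00001001000010011000 (37016)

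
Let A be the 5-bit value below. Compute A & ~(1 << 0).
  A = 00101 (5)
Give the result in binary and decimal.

Mask = ~(1 << 0) = 11110
Bit 0 of A is 1, so AND-ing with the mask clears it to 0.
  00101
& 11110
-------
  00100

Answer: 00100 (4)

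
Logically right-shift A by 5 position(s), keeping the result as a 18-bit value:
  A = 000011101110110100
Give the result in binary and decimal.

Logical shift right by 5: drop the bottom 5 bit(s), prepend 5 zero(s) on the left.
  000011101110110100  ->  keep [0000111011101], discard [10100], prepend 00000
= 000000000111011101

Answer: 000000000111011101 (477)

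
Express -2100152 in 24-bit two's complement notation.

1. Binary of +2100152:  001000000000101110111000
2. Invert bits:     110111111111010001000111
3. Add 1:           110111111111010001001000

Answer: 110111111111010001001000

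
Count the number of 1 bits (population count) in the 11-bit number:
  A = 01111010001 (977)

01111010001
1-bits at positions (from bit 0 = LSB): 0, 4, 6, 7, 8, 9
Count = 6

Answer: 6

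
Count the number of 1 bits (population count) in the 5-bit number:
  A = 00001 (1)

00001
1-bits at positions (from bit 0 = LSB): 0
Count = 1

Answer: 1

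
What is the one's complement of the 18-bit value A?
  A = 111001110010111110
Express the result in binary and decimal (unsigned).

Flip each bit (0->1, 1->0):
  111001110010111110
  000110001101000001

Answer: 000110001101000001 (25409)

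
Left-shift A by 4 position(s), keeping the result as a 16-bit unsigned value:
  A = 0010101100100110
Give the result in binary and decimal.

Shift left by 4: drop the top 4 bit(s), append 4 zero(s) on the right.
  0010101100100110  ->  discard [0010], keep [101100100110], append 0000
= 1011001001100000

Answer: 1011001001100000 (45664)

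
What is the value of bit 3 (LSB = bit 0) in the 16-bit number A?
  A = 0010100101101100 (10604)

Bit 3 is the 4th from the right.
  0010100101101100
              ^
That bit is 1.

Answer: 1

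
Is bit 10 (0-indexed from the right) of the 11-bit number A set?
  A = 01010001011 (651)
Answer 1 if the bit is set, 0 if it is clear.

Bit 10 is the 11th from the right.
  01010001011
  ^
That bit is 0.

Answer: 0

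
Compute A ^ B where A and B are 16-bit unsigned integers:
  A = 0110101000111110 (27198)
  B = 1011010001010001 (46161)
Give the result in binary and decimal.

Apply ^ to each column (1 where bits differ):
  0110101000111110
^ 1011010001010001
------------------
  1101111001101111

Answer: 1101111001101111 (56943)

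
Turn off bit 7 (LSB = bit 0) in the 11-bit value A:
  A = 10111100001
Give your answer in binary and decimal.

Mask = ~(1 << 7) = 11101111111
Bit 7 of A is 1, so AND-ing with the mask clears it to 0.
  10111100001
& 11101111111
-------------
  10101100001

Answer: 10101100001 (1377)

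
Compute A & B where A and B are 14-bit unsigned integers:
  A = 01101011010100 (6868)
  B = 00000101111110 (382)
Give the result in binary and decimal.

Apply & to each column (1 only where both bits are 1):
  01101011010100
& 00000101111110
----------------
  00000001010100

Answer: 00000001010100 (84)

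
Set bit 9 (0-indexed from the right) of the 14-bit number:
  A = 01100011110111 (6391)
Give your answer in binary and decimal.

Mask = 1 << 9 = 00001000000000
Bit 9 of A is 0, so OR-ing with the mask flips it to 1.
  01100011110111
| 00001000000000
----------------
  01101011110111

Answer: 01101011110111 (6903)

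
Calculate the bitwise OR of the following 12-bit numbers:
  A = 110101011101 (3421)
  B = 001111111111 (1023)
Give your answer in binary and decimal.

Apply | to each column (1 where either bit is 1):
  110101011101
| 001111111111
--------------
  111111111111

Answer: 111111111111 (4095)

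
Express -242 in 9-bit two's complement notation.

1. Binary of +242:  011110010
2. Invert bits:     100001101
3. Add 1:           100001110

Answer: 100001110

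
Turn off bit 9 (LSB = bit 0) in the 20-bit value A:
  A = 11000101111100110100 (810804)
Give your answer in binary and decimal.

Mask = ~(1 << 9) = 11111111110111111111
Bit 9 of A is 1, so AND-ing with the mask clears it to 0.
  11000101111100110100
& 11111111110111111111
----------------------
  11000101110100110100

Answer: 11000101110100110100 (810292)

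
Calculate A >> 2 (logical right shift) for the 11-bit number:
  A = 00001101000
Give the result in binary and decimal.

Logical shift right by 2: drop the bottom 2 bit(s), prepend 2 zero(s) on the left.
  00001101000  ->  keep [000011010], discard [00], prepend 00
= 00000011010

Answer: 00000011010 (26)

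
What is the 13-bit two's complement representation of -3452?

1. Binary of +3452:  0110101111100
2. Invert bits:     1001010000011
3. Add 1:           1001010000100

Answer: 1001010000100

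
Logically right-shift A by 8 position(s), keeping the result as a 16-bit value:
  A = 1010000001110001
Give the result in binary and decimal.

Logical shift right by 8: drop the bottom 8 bit(s), prepend 8 zero(s) on the left.
  1010000001110001  ->  keep [10100000], discard [01110001], prepend 00000000
= 0000000010100000

Answer: 0000000010100000 (160)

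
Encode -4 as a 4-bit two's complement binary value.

1. Binary of +4:  0100
2. Invert bits:     1011
3. Add 1:           1100

Answer: 1100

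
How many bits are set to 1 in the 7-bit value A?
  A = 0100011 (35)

0100011
1-bits at positions (from bit 0 = LSB): 0, 1, 5
Count = 3

Answer: 3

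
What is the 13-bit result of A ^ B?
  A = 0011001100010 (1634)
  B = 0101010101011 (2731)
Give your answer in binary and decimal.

Apply ^ to each column (1 where bits differ):
  0011001100010
^ 0101010101011
---------------
  0110011001001

Answer: 0110011001001 (3273)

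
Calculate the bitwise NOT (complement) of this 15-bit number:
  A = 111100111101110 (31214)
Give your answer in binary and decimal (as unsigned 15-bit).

Flip each bit (0->1, 1->0):
  111100111101110
  000011000010001

Answer: 000011000010001 (1553)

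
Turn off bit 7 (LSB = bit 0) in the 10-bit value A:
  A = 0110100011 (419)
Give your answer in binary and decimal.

Mask = ~(1 << 7) = 1101111111
Bit 7 of A is 1, so AND-ing with the mask clears it to 0.
  0110100011
& 1101111111
------------
  0100100011

Answer: 0100100011 (291)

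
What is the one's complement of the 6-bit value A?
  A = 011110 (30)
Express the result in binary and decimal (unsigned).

Flip each bit (0->1, 1->0):
  011110
  100001

Answer: 100001 (33)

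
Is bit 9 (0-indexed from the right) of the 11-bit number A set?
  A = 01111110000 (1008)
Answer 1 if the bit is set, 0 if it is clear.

Bit 9 is the 10th from the right.
  01111110000
   ^
That bit is 1.

Answer: 1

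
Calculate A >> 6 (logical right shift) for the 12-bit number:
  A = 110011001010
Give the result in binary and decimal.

Logical shift right by 6: drop the bottom 6 bit(s), prepend 6 zero(s) on the left.
  110011001010  ->  keep [110011], discard [001010], prepend 000000
= 000000110011

Answer: 000000110011 (51)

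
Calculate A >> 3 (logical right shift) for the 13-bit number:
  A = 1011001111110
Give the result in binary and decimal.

Logical shift right by 3: drop the bottom 3 bit(s), prepend 3 zero(s) on the left.
  1011001111110  ->  keep [1011001111], discard [110], prepend 000
= 0001011001111

Answer: 0001011001111 (719)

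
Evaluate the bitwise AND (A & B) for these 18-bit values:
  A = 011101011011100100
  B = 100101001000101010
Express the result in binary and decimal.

Apply & to each column (1 only where both bits are 1):
  011101011011100100
& 100101001000101010
--------------------
  000101001000100000

Answer: 000101001000100000 (21024)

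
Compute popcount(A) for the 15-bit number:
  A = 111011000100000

111011000100000
1-bits at positions (from bit 0 = LSB): 5, 9, 10, 12, 13, 14
Count = 6

Answer: 6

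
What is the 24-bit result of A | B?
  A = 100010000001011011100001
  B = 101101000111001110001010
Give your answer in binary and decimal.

Apply | to each column (1 where either bit is 1):
  100010000001011011100001
| 101101000111001110001010
--------------------------
  101111000111011111101011

Answer: 101111000111011111101011 (12351467)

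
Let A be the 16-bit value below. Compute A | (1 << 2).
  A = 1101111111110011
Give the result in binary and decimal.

Mask = 1 << 2 = 0000000000000100
Bit 2 of A is 0, so OR-ing with the mask flips it to 1.
  1101111111110011
| 0000000000000100
------------------
  1101111111110111

Answer: 1101111111110111 (57335)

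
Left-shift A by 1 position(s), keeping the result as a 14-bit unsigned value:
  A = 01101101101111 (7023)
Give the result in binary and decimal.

Shift left by 1: drop the top 1 bit(s), append 1 zero(s) on the right.
  01101101101111  ->  discard [0], keep [1101101101111], append 0
= 11011011011110

Answer: 11011011011110 (14046)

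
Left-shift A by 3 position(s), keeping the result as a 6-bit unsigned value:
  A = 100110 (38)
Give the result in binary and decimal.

Shift left by 3: drop the top 3 bit(s), append 3 zero(s) on the right.
  100110  ->  discard [100], keep [110], append 000
= 110000

Answer: 110000 (48)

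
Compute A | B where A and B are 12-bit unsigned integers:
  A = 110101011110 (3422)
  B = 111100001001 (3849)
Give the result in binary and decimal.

Apply | to each column (1 where either bit is 1):
  110101011110
| 111100001001
--------------
  111101011111

Answer: 111101011111 (3935)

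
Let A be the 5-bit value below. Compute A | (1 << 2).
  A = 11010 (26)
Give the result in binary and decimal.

Mask = 1 << 2 = 00100
Bit 2 of A is 0, so OR-ing with the mask flips it to 1.
  11010
| 00100
-------
  11110

Answer: 11110 (30)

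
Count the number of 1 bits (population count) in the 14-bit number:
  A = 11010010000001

11010010000001
1-bits at positions (from bit 0 = LSB): 0, 7, 10, 12, 13
Count = 5

Answer: 5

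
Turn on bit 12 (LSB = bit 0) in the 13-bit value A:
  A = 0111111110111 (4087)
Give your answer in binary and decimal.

Mask = 1 << 12 = 1000000000000
Bit 12 of A is 0, so OR-ing with the mask flips it to 1.
  0111111110111
| 1000000000000
---------------
  1111111110111

Answer: 1111111110111 (8183)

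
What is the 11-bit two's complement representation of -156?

1. Binary of +156:  00010011100
2. Invert bits:     11101100011
3. Add 1:           11101100100

Answer: 11101100100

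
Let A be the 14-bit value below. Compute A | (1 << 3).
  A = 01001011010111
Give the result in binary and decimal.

Mask = 1 << 3 = 00000000001000
Bit 3 of A is 0, so OR-ing with the mask flips it to 1.
  01001011010111
| 00000000001000
----------------
  01001011011111

Answer: 01001011011111 (4831)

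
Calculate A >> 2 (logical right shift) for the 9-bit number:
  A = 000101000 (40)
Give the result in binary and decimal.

Logical shift right by 2: drop the bottom 2 bit(s), prepend 2 zero(s) on the left.
  000101000  ->  keep [0001010], discard [00], prepend 00
= 000001010

Answer: 000001010 (10)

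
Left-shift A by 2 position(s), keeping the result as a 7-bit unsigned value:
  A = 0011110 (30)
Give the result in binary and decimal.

Shift left by 2: drop the top 2 bit(s), append 2 zero(s) on the right.
  0011110  ->  discard [00], keep [11110], append 00
= 1111000

Answer: 1111000 (120)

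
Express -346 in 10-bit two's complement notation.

1. Binary of +346:  0101011010
2. Invert bits:     1010100101
3. Add 1:           1010100110

Answer: 1010100110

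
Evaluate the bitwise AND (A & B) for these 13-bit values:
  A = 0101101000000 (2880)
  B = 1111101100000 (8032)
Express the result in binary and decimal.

Apply & to each column (1 only where both bits are 1):
  0101101000000
& 1111101100000
---------------
  0101101000000

Answer: 0101101000000 (2880)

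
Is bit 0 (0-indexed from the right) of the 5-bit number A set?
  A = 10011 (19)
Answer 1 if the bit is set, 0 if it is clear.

Bit 0 is the 1st from the right.
  10011
      ^
That bit is 1.

Answer: 1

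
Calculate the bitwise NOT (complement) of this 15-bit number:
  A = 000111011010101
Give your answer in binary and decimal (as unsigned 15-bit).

Flip each bit (0->1, 1->0):
  000111011010101
  111000100101010

Answer: 111000100101010 (28970)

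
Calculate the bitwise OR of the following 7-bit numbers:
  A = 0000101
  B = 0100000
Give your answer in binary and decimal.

Apply | to each column (1 where either bit is 1):
  0000101
| 0100000
---------
  0100101

Answer: 0100101 (37)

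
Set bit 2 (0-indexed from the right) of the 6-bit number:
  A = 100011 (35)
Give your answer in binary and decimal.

Mask = 1 << 2 = 000100
Bit 2 of A is 0, so OR-ing with the mask flips it to 1.
  100011
| 000100
--------
  100111

Answer: 100111 (39)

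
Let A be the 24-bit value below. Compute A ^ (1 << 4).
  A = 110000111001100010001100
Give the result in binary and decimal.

Mask = 1 << 4 = 000000000000000000010000
Bit 4 of A is 0; XOR with the mask flips it to 1.
  110000111001100010001100
^ 000000000000000000010000
--------------------------
  110000111001100010011100

Answer: 110000111001100010011100 (12818588)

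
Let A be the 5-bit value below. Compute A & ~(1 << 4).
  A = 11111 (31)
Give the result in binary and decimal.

Mask = ~(1 << 4) = 01111
Bit 4 of A is 1, so AND-ing with the mask clears it to 0.
  11111
& 01111
-------
  01111

Answer: 01111 (15)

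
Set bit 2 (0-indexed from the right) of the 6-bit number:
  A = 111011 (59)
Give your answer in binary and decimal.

Mask = 1 << 2 = 000100
Bit 2 of A is 0, so OR-ing with the mask flips it to 1.
  111011
| 000100
--------
  111111

Answer: 111111 (63)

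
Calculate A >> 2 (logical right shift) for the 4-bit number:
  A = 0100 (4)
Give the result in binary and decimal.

Logical shift right by 2: drop the bottom 2 bit(s), prepend 2 zero(s) on the left.
  0100  ->  keep [01], discard [00], prepend 00
= 0001

Answer: 0001 (1)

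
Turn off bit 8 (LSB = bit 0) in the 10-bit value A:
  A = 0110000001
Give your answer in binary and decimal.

Mask = ~(1 << 8) = 1011111111
Bit 8 of A is 1, so AND-ing with the mask clears it to 0.
  0110000001
& 1011111111
------------
  0010000001

Answer: 0010000001 (129)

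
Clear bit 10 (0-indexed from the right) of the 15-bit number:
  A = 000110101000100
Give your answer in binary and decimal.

Mask = ~(1 << 10) = 111101111111111
Bit 10 of A is 1, so AND-ing with the mask clears it to 0.
  000110101000100
& 111101111111111
-----------------
  000100101000100

Answer: 000100101000100 (2372)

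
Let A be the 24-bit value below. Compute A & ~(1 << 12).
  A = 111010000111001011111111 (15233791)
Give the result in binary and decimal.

Mask = ~(1 << 12) = 111111111110111111111111
Bit 12 of A is 1, so AND-ing with the mask clears it to 0.
  111010000111001011111111
& 111111111110111111111111
--------------------------
  111010000110001011111111

Answer: 111010000110001011111111 (15229695)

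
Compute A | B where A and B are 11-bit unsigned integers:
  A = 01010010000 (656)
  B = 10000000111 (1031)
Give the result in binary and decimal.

Apply | to each column (1 where either bit is 1):
  01010010000
| 10000000111
-------------
  11010010111

Answer: 11010010111 (1687)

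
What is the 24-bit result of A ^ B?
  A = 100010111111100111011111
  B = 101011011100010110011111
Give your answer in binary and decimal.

Apply ^ to each column (1 where bits differ):
  100010111111100111011111
^ 101011011100010110011111
--------------------------
  001001100011110001000000

Answer: 001001100011110001000000 (2505792)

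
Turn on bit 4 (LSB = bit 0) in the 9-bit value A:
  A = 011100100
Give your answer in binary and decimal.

Mask = 1 << 4 = 000010000
Bit 4 of A is 0, so OR-ing with the mask flips it to 1.
  011100100
| 000010000
-----------
  011110100

Answer: 011110100 (244)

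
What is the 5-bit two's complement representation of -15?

1. Binary of +15:  01111
2. Invert bits:     10000
3. Add 1:           10001

Answer: 10001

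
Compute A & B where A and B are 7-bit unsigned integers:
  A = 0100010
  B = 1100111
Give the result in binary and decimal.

Apply & to each column (1 only where both bits are 1):
  0100010
& 1100111
---------
  0100010

Answer: 0100010 (34)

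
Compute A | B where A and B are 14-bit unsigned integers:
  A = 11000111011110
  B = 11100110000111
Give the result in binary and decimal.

Apply | to each column (1 where either bit is 1):
  11000111011110
| 11100110000111
----------------
  11100111011111

Answer: 11100111011111 (14815)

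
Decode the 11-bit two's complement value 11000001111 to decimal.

MSB is 1, so the value is negative. Find the magnitude:
1. Invert bits:  00111110000
2. Add 1:        00111110001  = 497
3. Apply sign:   -497

Answer: -497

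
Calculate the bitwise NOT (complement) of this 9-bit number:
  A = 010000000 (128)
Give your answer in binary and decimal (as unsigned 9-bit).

Flip each bit (0->1, 1->0):
  010000000
  101111111

Answer: 101111111 (383)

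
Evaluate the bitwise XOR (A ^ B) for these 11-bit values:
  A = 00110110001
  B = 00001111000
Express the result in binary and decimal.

Apply ^ to each column (1 where bits differ):
  00110110001
^ 00001111000
-------------
  00111001001

Answer: 00111001001 (457)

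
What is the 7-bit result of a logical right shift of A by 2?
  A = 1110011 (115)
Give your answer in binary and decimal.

Logical shift right by 2: drop the bottom 2 bit(s), prepend 2 zero(s) on the left.
  1110011  ->  keep [11100], discard [11], prepend 00
= 0011100

Answer: 0011100 (28)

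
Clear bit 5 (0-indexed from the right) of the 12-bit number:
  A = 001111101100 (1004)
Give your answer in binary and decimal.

Mask = ~(1 << 5) = 111111011111
Bit 5 of A is 1, so AND-ing with the mask clears it to 0.
  001111101100
& 111111011111
--------------
  001111001100

Answer: 001111001100 (972)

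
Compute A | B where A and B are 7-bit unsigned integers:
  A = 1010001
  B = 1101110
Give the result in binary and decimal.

Apply | to each column (1 where either bit is 1):
  1010001
| 1101110
---------
  1111111

Answer: 1111111 (127)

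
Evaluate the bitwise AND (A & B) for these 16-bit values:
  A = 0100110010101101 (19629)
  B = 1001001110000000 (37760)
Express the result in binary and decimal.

Apply & to each column (1 only where both bits are 1):
  0100110010101101
& 1001001110000000
------------------
  0000000010000000

Answer: 0000000010000000 (128)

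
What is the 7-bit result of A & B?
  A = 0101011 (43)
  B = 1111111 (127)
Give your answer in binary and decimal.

Apply & to each column (1 only where both bits are 1):
  0101011
& 1111111
---------
  0101011

Answer: 0101011 (43)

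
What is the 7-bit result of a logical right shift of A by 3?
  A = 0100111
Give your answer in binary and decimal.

Logical shift right by 3: drop the bottom 3 bit(s), prepend 3 zero(s) on the left.
  0100111  ->  keep [0100], discard [111], prepend 000
= 0000100

Answer: 0000100 (4)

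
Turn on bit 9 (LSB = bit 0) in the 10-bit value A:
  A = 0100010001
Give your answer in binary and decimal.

Mask = 1 << 9 = 1000000000
Bit 9 of A is 0, so OR-ing with the mask flips it to 1.
  0100010001
| 1000000000
------------
  1100010001

Answer: 1100010001 (785)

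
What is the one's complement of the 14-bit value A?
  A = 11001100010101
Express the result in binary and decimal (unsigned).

Flip each bit (0->1, 1->0):
  11001100010101
  00110011101010

Answer: 00110011101010 (3306)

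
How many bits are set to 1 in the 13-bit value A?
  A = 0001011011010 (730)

0001011011010
1-bits at positions (from bit 0 = LSB): 1, 3, 4, 6, 7, 9
Count = 6

Answer: 6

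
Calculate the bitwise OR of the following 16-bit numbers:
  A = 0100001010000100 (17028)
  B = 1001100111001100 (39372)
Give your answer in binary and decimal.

Apply | to each column (1 where either bit is 1):
  0100001010000100
| 1001100111001100
------------------
  1101101111001100

Answer: 1101101111001100 (56268)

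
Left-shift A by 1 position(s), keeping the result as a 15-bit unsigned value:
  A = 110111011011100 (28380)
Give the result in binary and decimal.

Shift left by 1: drop the top 1 bit(s), append 1 zero(s) on the right.
  110111011011100  ->  discard [1], keep [10111011011100], append 0
= 101110110111000

Answer: 101110110111000 (23992)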